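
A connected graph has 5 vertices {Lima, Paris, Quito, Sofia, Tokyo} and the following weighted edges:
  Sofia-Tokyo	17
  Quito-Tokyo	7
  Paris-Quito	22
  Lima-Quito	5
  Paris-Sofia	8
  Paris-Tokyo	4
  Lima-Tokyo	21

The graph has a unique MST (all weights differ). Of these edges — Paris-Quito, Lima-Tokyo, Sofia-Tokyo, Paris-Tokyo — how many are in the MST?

1

Sort edges by weight, then run Kruskal:
Paris-Tokyo (4): add. Components now {Sofia} {Paris,Tokyo} {Quito} {Lima}
Lima-Quito (5): add. Components now {Sofia} {Paris,Tokyo} {Lima,Quito}
Quito-Tokyo (7): add. Components now {Sofia} {Lima,Paris,Quito,Tokyo}
Paris-Sofia (8): add. Components now {Lima,Paris,Quito,Sofia,Tokyo}
MST edge set: {Paris-Tokyo, Lima-Quito, Quito-Tokyo, Paris-Sofia}.
Of the listed edges, {Paris-Tokyo} are in the MST → 1.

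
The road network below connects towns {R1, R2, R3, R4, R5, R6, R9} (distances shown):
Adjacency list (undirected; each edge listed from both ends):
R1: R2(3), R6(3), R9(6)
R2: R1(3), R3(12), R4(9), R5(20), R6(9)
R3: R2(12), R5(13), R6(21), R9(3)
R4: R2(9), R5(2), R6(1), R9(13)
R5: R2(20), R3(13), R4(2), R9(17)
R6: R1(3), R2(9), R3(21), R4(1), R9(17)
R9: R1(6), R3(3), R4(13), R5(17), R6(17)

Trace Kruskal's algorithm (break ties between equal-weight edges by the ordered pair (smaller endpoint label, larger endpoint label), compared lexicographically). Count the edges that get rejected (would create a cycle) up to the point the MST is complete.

0

Kruskal: consider edges lightest-first.
R4—R6 (1): add — endpoints in different components.
R4—R5 (2): add — endpoints in different components.
R1—R2 (3): add — endpoints in different components.
R1—R6 (3): add — endpoints in different components.
R3—R9 (3): add — endpoints in different components.
R1—R9 (6): add — endpoints in different components.
Edges rejected before the tree was complete: 0.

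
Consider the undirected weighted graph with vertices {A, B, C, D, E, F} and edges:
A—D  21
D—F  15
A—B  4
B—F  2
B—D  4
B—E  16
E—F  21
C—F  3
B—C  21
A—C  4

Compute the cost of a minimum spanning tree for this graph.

Kruskal: consider edges lightest-first.
B—F (2): add — endpoints in different components.
C—F (3): add — endpoints in different components.
A—B (4): add — endpoints in different components.
A—C (4): skip — A and C already connected.
B—D (4): add — endpoints in different components.
D—F (15): skip — D and F already connected.
B—E (16): add — endpoints in different components.
MST edges: B—F, C—F, A—B, B—D, B—E; total weight 2+3+4+4+16 = 29.

29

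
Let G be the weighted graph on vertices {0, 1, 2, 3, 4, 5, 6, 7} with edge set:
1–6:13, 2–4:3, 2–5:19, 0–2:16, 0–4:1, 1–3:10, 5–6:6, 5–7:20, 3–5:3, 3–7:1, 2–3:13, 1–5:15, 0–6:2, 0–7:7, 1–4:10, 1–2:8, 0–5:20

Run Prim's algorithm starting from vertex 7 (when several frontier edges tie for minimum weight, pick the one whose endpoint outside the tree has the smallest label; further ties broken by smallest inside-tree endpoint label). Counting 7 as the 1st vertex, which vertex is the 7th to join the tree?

Grow the tree from 7 using Prim:
Step 1: cheapest edge leaving the tree is 3–7 (1); add 3.
Step 2: cheapest edge leaving the tree is 3–5 (3); add 5.
Step 3: cheapest edge leaving the tree is 5–6 (6); add 6.
Step 4: cheapest edge leaving the tree is 0–6 (2); add 0.
Step 5: cheapest edge leaving the tree is 0–4 (1); add 4.
Step 6: cheapest edge leaving the tree is 2–4 (3); add 2.
Step 7: cheapest edge leaving the tree is 1–2 (8); add 1.
Vertex order: 7, 3, 5, 6, 0, 4, 2, 1. The 7th vertex is 2.

2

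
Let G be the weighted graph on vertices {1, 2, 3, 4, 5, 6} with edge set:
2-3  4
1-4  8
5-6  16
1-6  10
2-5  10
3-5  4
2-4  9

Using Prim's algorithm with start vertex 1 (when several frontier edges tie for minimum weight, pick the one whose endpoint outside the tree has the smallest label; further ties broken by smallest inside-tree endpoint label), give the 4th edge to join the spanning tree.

Prim, starting at 1.
Step 1: frontier [1-4 8, 1-6 10] → take 1-4 (8); add 4.
Step 2: frontier [1-6 10, 2-4 9] → take 2-4 (9); add 2.
Step 3: frontier [1-6 10, 2-3 4, 2-5 10] → take 2-3 (4); add 3.
Step 4: frontier [1-6 10, 2-5 10, 3-5 4] → take 3-5 (4); add 5.
Step 5: frontier [1-6 10, 5-6 16] → take 1-6 (10); add 6.
The 4th edge added is 3-5.

3-5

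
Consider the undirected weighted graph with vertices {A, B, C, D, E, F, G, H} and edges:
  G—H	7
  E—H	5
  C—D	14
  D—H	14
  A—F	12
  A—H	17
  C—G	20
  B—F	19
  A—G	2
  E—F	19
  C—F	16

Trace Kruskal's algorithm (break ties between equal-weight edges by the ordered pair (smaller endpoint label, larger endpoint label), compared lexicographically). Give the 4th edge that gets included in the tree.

A-F

Sort edges by weight, then run Kruskal:
A—G (2): add — endpoints in different components.
E—H (5): add — endpoints in different components.
G—H (7): add — endpoints in different components.
A—F (12): add — endpoints in different components.
C—D (14): add — endpoints in different components.
D—H (14): add — endpoints in different components.
C—F (16): skip — C and F already connected.
A—H (17): skip — A and H already connected.
B—F (19): add — endpoints in different components.
The 4th edge added is A—F.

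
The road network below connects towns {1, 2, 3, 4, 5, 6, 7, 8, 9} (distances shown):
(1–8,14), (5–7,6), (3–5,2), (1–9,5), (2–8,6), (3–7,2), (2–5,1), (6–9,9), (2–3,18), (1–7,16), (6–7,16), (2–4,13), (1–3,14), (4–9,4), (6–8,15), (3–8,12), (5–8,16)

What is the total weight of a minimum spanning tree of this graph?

Kruskal's algorithm — process edges by increasing weight (ties by edge label):
2–5 (1): add — endpoints in different components.
3–5 (2): add — endpoints in different components.
3–7 (2): add — endpoints in different components.
4–9 (4): add — endpoints in different components.
1–9 (5): add — endpoints in different components.
2–8 (6): add — endpoints in different components.
5–7 (6): skip — 5 and 7 already connected.
6–9 (9): add — endpoints in different components.
3–8 (12): skip — 3 and 8 already connected.
2–4 (13): add — endpoints in different components.
MST edges: 2–5, 3–5, 3–7, 4–9, 1–9, 2–8, 6–9, 2–4; total weight 1+2+2+4+5+6+9+13 = 42.

42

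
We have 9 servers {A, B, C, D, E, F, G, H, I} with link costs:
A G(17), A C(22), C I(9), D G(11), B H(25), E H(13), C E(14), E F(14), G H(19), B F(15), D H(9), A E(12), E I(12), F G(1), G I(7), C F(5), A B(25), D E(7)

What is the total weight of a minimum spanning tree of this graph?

Grow the tree from C using Prim:
Step 1: cheapest edge leaving the tree is C F (5); add F.
Step 2: cheapest edge leaving the tree is F G (1); add G.
Step 3: cheapest edge leaving the tree is G I (7); add I.
Step 4: cheapest edge leaving the tree is D G (11); add D.
Step 5: cheapest edge leaving the tree is D E (7); add E.
Step 6: cheapest edge leaving the tree is D H (9); add H.
Step 7: cheapest edge leaving the tree is A E (12); add A.
Step 8: cheapest edge leaving the tree is B F (15); add B.
MST edges: C F, F G, G I, D G, D E, D H, A E, B F; total weight 5+1+7+11+7+9+12+15 = 67.

67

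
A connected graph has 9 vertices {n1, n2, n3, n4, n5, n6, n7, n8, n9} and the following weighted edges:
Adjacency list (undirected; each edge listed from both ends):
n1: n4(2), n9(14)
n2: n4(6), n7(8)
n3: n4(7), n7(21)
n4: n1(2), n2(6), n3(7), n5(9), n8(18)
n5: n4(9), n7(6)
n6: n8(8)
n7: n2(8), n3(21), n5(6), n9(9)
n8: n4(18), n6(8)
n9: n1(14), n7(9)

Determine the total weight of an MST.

Grow the tree from n3 using Prim:
Step 1: frontier [n3–n4 7, n3–n7 21] → take n3–n4 (7); add n4.
Step 2: frontier [n3–n7 21, n1–n4 2, n2–n4 6, n4–n5 9, n4–n8 18] → take n1–n4 (2); add n1.
Step 3: frontier [n1–n9 14, n3–n7 21, n2–n4 6, n4–n5 9, n4–n8 18] → take n2–n4 (6); add n2.
Step 4: frontier [n1–n9 14, n2–n7 8, n3–n7 21, n4–n5 9, n4–n8 18] → take n2–n7 (8); add n7.
Step 5: frontier [n1–n9 14, n4–n5 9, n4–n8 18, n5–n7 6, n7–n9 9] → take n5–n7 (6); add n5.
Step 6: frontier [n1–n9 14, n4–n8 18, n7–n9 9] → take n7–n9 (9); add n9.
Step 7: frontier [n4–n8 18] → take n4–n8 (18); add n8.
Step 8: frontier [n6–n8 8] → take n6–n8 (8); add n6.
MST edges: n3–n4, n1–n4, n2–n4, n2–n7, n5–n7, n7–n9, n4–n8, n6–n8; total weight 7+2+6+8+6+9+18+8 = 64.

64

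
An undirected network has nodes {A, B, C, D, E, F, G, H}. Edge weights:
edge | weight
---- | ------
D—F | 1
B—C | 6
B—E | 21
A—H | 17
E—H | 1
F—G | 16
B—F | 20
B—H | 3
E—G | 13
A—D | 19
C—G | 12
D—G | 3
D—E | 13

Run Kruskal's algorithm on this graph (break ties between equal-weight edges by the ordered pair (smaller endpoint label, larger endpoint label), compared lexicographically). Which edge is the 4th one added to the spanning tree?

Kruskal's algorithm — process edges by increasing weight (ties by edge label):
D—F (1): add — endpoints in different components.
E—H (1): add — endpoints in different components.
B—H (3): add — endpoints in different components.
D—G (3): add — endpoints in different components.
B—C (6): add — endpoints in different components.
C—G (12): add — endpoints in different components.
D—E (13): skip — D and E already connected.
E—G (13): skip — E and G already connected.
F—G (16): skip — F and G already connected.
A—H (17): add — endpoints in different components.
The 4th edge added is D—G.

D-G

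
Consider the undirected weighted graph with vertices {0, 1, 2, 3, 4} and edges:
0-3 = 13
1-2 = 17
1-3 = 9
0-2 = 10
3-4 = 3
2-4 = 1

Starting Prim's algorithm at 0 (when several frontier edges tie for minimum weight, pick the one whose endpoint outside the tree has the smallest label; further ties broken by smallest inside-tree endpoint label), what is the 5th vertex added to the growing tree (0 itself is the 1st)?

1

Prim's algorithm from 0:
Step 1: cheapest edge leaving the tree is 0-2 (10); add 2.
Step 2: cheapest edge leaving the tree is 2-4 (1); add 4.
Step 3: cheapest edge leaving the tree is 3-4 (3); add 3.
Step 4: cheapest edge leaving the tree is 1-3 (9); add 1.
Vertex order: 0, 2, 4, 3, 1. The 5th vertex is 1.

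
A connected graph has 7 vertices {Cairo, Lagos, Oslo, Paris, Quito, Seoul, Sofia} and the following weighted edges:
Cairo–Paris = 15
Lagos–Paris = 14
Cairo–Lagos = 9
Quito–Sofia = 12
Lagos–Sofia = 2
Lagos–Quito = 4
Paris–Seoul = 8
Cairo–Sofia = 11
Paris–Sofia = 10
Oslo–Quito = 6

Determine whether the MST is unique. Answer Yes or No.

Yes

Sort edges by weight, then run Kruskal:
Lagos–Sofia (2): add. Components now {Lagos,Sofia} {Quito} {Seoul} {Oslo} {Cairo} {Paris}
Lagos–Quito (4): add. Components now {Lagos,Quito,Sofia} {Seoul} {Oslo} {Cairo} {Paris}
Oslo–Quito (6): add. Components now {Lagos,Oslo,Quito,Sofia} {Seoul} {Cairo} {Paris}
Paris–Seoul (8): add. Components now {Lagos,Oslo,Quito,Sofia} {Paris,Seoul} {Cairo}
Cairo–Lagos (9): add. Components now {Cairo,Lagos,Oslo,Quito,Sofia} {Paris,Seoul}
Paris–Sofia (10): add. Components now {Cairo,Lagos,Oslo,Paris,Quito,Seoul,Sofia}
Every non-tree edge has weight strictly greater than the heaviest edge on the tree path between its endpoints, so the MST is unique.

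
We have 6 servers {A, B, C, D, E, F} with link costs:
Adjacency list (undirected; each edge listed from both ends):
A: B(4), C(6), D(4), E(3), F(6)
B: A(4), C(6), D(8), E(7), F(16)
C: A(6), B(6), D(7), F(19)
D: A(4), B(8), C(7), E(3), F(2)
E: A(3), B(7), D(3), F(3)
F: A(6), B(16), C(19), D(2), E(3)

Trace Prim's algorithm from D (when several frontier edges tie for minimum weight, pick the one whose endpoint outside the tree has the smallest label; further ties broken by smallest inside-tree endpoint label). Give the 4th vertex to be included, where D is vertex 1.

Prim's algorithm from D:
Step 1: frontier [D F 2, D E 3, A D 4, C D 7, B D 8] → take D F (2); add F.
Step 2: frontier [D E 3, A D 4, C D 7, B D 8, E F 3, A F 6, B F 16, C F 19] → take D E (3); add E.
Step 3: frontier [A D 4, C D 7, B D 8, A E 3, B E 7, A F 6, B F 16, C F 19] → take A E (3); add A.
Step 4: frontier [A B 4, A C 6, C D 7, B D 8, B E 7, B F 16, C F 19] → take A B (4); add B.
Step 5: frontier [A C 6, B C 6, C D 7, C F 19] → take A C (6); add C.
Vertex order: D, F, E, A, B, C. The 4th vertex is A.

A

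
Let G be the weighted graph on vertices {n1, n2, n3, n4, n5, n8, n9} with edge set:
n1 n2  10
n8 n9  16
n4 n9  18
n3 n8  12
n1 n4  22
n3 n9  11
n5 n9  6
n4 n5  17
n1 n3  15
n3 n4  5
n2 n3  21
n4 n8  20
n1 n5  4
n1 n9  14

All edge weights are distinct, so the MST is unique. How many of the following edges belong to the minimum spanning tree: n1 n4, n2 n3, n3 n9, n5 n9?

2

Kruskal's algorithm — process edges by increasing weight (ties by edge label):
n1 n5 (4): add. Components now {n1,n5} {n8} {n3} {n2} {n4} {n9}
n3 n4 (5): add. Components now {n1,n5} {n8} {n3,n4} {n2} {n9}
n5 n9 (6): add. Components now {n1,n5,n9} {n8} {n3,n4} {n2}
n1 n2 (10): add. Components now {n1,n2,n5,n9} {n8} {n3,n4}
n3 n9 (11): add. Components now {n1,n2,n3,n4,n5,n9} {n8}
n3 n8 (12): add. Components now {n1,n2,n3,n4,n5,n8,n9}
MST edge set: {n1 n5, n3 n4, n5 n9, n1 n2, n3 n9, n3 n8}.
Of the listed edges, {n3 n9, n5 n9} are in the MST → 2.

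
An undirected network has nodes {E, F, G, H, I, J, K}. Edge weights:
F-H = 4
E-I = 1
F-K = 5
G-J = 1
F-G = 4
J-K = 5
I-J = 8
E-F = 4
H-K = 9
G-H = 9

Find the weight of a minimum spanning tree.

19

Grow the tree from F using Prim:
Step 1: frontier [E-F 4, F-G 4, F-H 4, F-K 5] → take E-F (4); add E.
Step 2: frontier [E-I 1, F-G 4, F-H 4, F-K 5] → take E-I (1); add I.
Step 3: frontier [F-G 4, F-H 4, F-K 5, I-J 8] → take F-G (4); add G.
Step 4: frontier [F-H 4, F-K 5, G-J 1, G-H 9, I-J 8] → take G-J (1); add J.
Step 5: frontier [F-H 4, F-K 5, G-H 9, J-K 5] → take F-H (4); add H.
Step 6: frontier [F-K 5, H-K 9, J-K 5] → take F-K (5); add K.
MST edges: E-F, E-I, F-G, G-J, F-H, F-K; total weight 4+1+4+1+4+5 = 19.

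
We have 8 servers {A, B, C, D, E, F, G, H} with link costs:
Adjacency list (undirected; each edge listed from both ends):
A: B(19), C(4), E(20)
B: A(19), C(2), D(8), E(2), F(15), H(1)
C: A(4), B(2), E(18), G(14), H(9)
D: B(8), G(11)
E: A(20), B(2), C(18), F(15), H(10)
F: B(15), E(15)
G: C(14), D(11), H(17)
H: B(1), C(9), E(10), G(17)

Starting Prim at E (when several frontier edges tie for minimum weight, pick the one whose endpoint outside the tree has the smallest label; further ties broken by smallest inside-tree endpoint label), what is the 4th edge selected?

A-C

Prim, starting at E.
Step 1: cheapest edge leaving the tree is B-E (2); add B.
Step 2: cheapest edge leaving the tree is B-H (1); add H.
Step 3: cheapest edge leaving the tree is B-C (2); add C.
Step 4: cheapest edge leaving the tree is A-C (4); add A.
Step 5: cheapest edge leaving the tree is B-D (8); add D.
Step 6: cheapest edge leaving the tree is D-G (11); add G.
Step 7: cheapest edge leaving the tree is B-F (15); add F.
The 4th edge added is A-C.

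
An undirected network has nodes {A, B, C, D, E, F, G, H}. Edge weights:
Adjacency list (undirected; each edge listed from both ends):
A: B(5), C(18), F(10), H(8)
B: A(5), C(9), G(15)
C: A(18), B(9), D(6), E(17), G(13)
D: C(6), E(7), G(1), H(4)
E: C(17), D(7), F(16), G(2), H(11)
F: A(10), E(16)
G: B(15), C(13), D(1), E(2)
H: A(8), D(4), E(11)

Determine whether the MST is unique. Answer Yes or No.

Kruskal's algorithm — process edges by increasing weight (ties by edge label):
D-G (1): add — endpoints in different components.
E-G (2): add — endpoints in different components.
D-H (4): add — endpoints in different components.
A-B (5): add — endpoints in different components.
C-D (6): add — endpoints in different components.
D-E (7): skip — D and E already connected.
A-H (8): add — endpoints in different components.
B-C (9): skip — B and C already connected.
A-F (10): add — endpoints in different components.
Every non-tree edge has weight strictly greater than the heaviest edge on the tree path between its endpoints, so the MST is unique.

Yes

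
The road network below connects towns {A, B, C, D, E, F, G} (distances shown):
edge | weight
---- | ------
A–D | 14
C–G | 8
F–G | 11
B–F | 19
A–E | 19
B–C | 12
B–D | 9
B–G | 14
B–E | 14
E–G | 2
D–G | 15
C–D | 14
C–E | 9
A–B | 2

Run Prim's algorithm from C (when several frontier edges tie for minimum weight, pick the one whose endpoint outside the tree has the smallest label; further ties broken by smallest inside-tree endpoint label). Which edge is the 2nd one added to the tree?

E-G

Grow the tree from C using Prim:
Step 1: frontier [C–G 8, C–E 9, B–C 12, C–D 14] → take C–G (8); add G.
Step 2: frontier [C–E 9, B–C 12, C–D 14, E–G 2, F–G 11, B–G 14, D–G 15] → take E–G (2); add E.
Step 3: frontier [B–C 12, C–D 14, B–E 14, A–E 19, F–G 11, B–G 14, D–G 15] → take F–G (11); add F.
Step 4: frontier [B–C 12, C–D 14, B–E 14, A–E 19, B–F 19, B–G 14, D–G 15] → take B–C (12); add B.
Step 5: frontier [A–B 2, B–D 9, C–D 14, A–E 19, D–G 15] → take A–B (2); add A.
Step 6: frontier [A–D 14, B–D 9, C–D 14, D–G 15] → take B–D (9); add D.
The 2nd edge added is E–G.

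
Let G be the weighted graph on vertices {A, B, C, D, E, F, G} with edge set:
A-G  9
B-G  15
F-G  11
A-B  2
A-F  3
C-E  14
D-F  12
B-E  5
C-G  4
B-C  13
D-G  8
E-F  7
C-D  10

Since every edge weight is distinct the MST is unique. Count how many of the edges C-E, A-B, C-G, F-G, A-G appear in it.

Kruskal: consider edges lightest-first.
A-B (2): add. Components now {A,B} {C} {D} {E} {F} {G}
A-F (3): add. Components now {A,B,F} {C} {D} {E} {G}
C-G (4): add. Components now {A,B,F} {C,G} {D} {E}
B-E (5): add. Components now {A,B,E,F} {C,G} {D}
E-F (7): skip — E and F already connected.
D-G (8): add. Components now {A,B,E,F} {C,D,G}
A-G (9): add. Components now {A,B,C,D,E,F,G}
MST edge set: {A-B, A-F, C-G, B-E, D-G, A-G}.
Of the listed edges, {A-B, C-G, A-G} are in the MST → 3.

3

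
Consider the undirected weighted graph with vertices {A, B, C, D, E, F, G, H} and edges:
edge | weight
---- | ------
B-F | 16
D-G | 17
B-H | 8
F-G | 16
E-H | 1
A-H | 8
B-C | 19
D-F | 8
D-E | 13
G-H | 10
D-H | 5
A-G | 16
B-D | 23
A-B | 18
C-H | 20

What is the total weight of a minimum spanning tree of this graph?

59

Kruskal: consider edges lightest-first.
E-H (1): add — endpoints in different components.
D-H (5): add — endpoints in different components.
A-H (8): add — endpoints in different components.
B-H (8): add — endpoints in different components.
D-F (8): add — endpoints in different components.
G-H (10): add — endpoints in different components.
D-E (13): skip — D and E already connected.
A-G (16): skip — A and G already connected.
B-F (16): skip — B and F already connected.
F-G (16): skip — F and G already connected.
D-G (17): skip — D and G already connected.
A-B (18): skip — A and B already connected.
B-C (19): add — endpoints in different components.
MST edges: E-H, D-H, A-H, B-H, D-F, G-H, B-C; total weight 1+5+8+8+8+10+19 = 59.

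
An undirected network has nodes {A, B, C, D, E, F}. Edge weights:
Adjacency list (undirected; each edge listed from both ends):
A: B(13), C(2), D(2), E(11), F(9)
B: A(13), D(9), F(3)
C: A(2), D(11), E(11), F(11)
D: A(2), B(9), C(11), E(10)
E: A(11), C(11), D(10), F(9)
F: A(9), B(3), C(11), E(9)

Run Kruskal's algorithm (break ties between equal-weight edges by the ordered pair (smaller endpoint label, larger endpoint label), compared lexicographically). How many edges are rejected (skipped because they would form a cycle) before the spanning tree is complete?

Kruskal: consider edges lightest-first.
A C (2): add — endpoints in different components.
A D (2): add — endpoints in different components.
B F (3): add — endpoints in different components.
A F (9): add — endpoints in different components.
B D (9): skip — B and D already connected.
E F (9): add — endpoints in different components.
Edges rejected before the tree was complete: 1.

1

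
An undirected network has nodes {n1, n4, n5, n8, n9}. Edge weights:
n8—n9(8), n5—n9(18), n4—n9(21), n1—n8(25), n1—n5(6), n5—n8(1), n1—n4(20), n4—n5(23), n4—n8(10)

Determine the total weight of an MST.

Prim, starting at n5.
Step 1: frontier [n5—n8 1, n1—n5 6, n5—n9 18, n4—n5 23] → take n5—n8 (1); add n8.
Step 2: frontier [n1—n5 6, n5—n9 18, n4—n5 23, n8—n9 8, n4—n8 10, n1—n8 25] → take n1—n5 (6); add n1.
Step 3: frontier [n1—n4 20, n5—n9 18, n4—n5 23, n8—n9 8, n4—n8 10] → take n8—n9 (8); add n9.
Step 4: frontier [n1—n4 20, n4—n5 23, n4—n8 10, n4—n9 21] → take n4—n8 (10); add n4.
MST edges: n5—n8, n1—n5, n8—n9, n4—n8; total weight 1+6+8+10 = 25.

25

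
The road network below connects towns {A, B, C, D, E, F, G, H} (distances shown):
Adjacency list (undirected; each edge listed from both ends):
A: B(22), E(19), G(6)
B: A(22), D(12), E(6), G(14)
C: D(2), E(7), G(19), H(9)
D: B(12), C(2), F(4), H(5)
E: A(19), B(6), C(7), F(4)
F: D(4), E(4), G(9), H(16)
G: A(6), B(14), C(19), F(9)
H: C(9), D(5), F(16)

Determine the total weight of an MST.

Prim's algorithm from A:
Step 1: cheapest edge leaving the tree is A—G (6); add G.
Step 2: cheapest edge leaving the tree is F—G (9); add F.
Step 3: cheapest edge leaving the tree is D—F (4); add D.
Step 4: cheapest edge leaving the tree is C—D (2); add C.
Step 5: cheapest edge leaving the tree is E—F (4); add E.
Step 6: cheapest edge leaving the tree is D—H (5); add H.
Step 7: cheapest edge leaving the tree is B—E (6); add B.
MST edges: A—G, F—G, D—F, C—D, E—F, D—H, B—E; total weight 6+9+4+2+4+5+6 = 36.

36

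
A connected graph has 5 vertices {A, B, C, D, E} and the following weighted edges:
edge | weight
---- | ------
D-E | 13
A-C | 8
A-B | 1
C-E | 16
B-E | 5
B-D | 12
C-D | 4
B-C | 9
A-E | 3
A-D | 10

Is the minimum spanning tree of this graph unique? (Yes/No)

Sort edges by weight, then run Kruskal:
A-B (1): add. Components now {A,B} {C} {D} {E}
A-E (3): add. Components now {A,B,E} {C} {D}
C-D (4): add. Components now {A,B,E} {C,D}
B-E (5): skip — B and E already connected.
A-C (8): add. Components now {A,B,C,D,E}
Every non-tree edge has weight strictly greater than the heaviest edge on the tree path between its endpoints, so the MST is unique.

Yes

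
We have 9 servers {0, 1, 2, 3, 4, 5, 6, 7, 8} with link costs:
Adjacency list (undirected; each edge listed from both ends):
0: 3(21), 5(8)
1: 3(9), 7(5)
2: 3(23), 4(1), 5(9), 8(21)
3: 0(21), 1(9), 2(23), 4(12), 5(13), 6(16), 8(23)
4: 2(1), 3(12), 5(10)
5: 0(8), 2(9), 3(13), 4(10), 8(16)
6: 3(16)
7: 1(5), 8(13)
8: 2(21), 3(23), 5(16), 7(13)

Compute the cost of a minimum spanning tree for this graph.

Prim's algorithm from 1:
Step 1: cheapest edge leaving the tree is 1-7 (5); add 7.
Step 2: cheapest edge leaving the tree is 1-3 (9); add 3.
Step 3: cheapest edge leaving the tree is 3-4 (12); add 4.
Step 4: cheapest edge leaving the tree is 2-4 (1); add 2.
Step 5: cheapest edge leaving the tree is 2-5 (9); add 5.
Step 6: cheapest edge leaving the tree is 0-5 (8); add 0.
Step 7: cheapest edge leaving the tree is 7-8 (13); add 8.
Step 8: cheapest edge leaving the tree is 3-6 (16); add 6.
MST edges: 1-7, 1-3, 3-4, 2-4, 2-5, 0-5, 7-8, 3-6; total weight 5+9+12+1+9+8+13+16 = 73.

73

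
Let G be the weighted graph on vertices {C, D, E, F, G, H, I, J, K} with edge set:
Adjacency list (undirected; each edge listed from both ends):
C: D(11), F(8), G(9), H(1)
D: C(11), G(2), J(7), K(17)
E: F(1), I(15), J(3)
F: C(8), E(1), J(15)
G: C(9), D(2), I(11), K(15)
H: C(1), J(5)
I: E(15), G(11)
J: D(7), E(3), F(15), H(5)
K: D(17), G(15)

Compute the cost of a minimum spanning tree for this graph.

45

Kruskal: consider edges lightest-first.
C—H (1): add — endpoints in different components.
E—F (1): add — endpoints in different components.
D—G (2): add — endpoints in different components.
E—J (3): add — endpoints in different components.
H—J (5): add — endpoints in different components.
D—J (7): add — endpoints in different components.
C—F (8): skip — C and F already connected.
C—G (9): skip — C and G already connected.
C—D (11): skip — C and D already connected.
G—I (11): add — endpoints in different components.
E—I (15): skip — E and I already connected.
F—J (15): skip — F and J already connected.
G—K (15): add — endpoints in different components.
MST edges: C—H, E—F, D—G, E—J, H—J, D—J, G—I, G—K; total weight 1+1+2+3+5+7+11+15 = 45.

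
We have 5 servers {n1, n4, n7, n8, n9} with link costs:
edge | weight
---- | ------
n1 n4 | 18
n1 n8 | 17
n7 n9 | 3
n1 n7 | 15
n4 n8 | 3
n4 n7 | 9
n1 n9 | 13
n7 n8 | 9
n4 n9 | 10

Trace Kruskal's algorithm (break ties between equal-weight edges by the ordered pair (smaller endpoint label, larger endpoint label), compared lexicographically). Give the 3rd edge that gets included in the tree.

n4-n7

Kruskal's algorithm — process edges by increasing weight (ties by edge label):
n4 n8 (3): add — endpoints in different components.
n7 n9 (3): add — endpoints in different components.
n4 n7 (9): add — endpoints in different components.
n7 n8 (9): skip — n7 and n8 already connected.
n4 n9 (10): skip — n9 and n4 already connected.
n1 n9 (13): add — endpoints in different components.
The 3rd edge added is n4 n7.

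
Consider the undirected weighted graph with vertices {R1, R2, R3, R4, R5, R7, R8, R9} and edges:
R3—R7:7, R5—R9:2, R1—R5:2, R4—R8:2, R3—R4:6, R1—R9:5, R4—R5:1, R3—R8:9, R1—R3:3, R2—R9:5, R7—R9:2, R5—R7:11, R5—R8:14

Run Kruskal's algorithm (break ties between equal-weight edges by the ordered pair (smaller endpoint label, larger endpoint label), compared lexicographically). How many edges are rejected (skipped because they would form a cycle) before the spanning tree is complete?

1

Sort edges by weight, then run Kruskal:
R4—R5 (1): add — endpoints in different components.
R1—R5 (2): add — endpoints in different components.
R4—R8 (2): add — endpoints in different components.
R5—R9 (2): add — endpoints in different components.
R7—R9 (2): add — endpoints in different components.
R1—R3 (3): add — endpoints in different components.
R1—R9 (5): skip — R9 and R1 already connected.
R2—R9 (5): add — endpoints in different components.
Edges rejected before the tree was complete: 1.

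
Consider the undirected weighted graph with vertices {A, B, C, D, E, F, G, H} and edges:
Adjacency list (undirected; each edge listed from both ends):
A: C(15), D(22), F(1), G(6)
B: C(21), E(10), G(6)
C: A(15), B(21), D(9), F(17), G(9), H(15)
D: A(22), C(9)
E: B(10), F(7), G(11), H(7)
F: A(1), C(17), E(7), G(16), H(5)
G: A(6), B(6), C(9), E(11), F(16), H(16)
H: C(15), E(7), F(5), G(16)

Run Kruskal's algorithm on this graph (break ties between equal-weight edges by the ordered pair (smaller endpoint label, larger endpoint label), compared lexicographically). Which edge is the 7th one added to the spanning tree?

C-G

Kruskal's algorithm — process edges by increasing weight (ties by edge label):
A–F (1): add — endpoints in different components.
F–H (5): add — endpoints in different components.
A–G (6): add — endpoints in different components.
B–G (6): add — endpoints in different components.
E–F (7): add — endpoints in different components.
E–H (7): skip — E and H already connected.
C–D (9): add — endpoints in different components.
C–G (9): add — endpoints in different components.
The 7th edge added is C–G.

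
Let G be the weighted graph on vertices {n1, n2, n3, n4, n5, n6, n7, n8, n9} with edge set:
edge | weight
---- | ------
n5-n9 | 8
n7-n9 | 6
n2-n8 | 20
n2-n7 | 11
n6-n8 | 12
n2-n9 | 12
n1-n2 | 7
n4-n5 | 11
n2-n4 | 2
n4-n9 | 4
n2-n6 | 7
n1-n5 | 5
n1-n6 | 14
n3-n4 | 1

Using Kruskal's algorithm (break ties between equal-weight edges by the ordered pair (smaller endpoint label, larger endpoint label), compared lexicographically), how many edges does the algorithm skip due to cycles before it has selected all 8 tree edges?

Kruskal: consider edges lightest-first.
n3-n4 (1): add — endpoints in different components.
n2-n4 (2): add — endpoints in different components.
n4-n9 (4): add — endpoints in different components.
n1-n5 (5): add — endpoints in different components.
n7-n9 (6): add — endpoints in different components.
n1-n2 (7): add — endpoints in different components.
n2-n6 (7): add — endpoints in different components.
n5-n9 (8): skip — n9 and n5 already connected.
n2-n7 (11): skip — n7 and n2 already connected.
n4-n5 (11): skip — n4 and n5 already connected.
n2-n9 (12): skip — n2 and n9 already connected.
n6-n8 (12): add — endpoints in different components.
Edges rejected before the tree was complete: 4.

4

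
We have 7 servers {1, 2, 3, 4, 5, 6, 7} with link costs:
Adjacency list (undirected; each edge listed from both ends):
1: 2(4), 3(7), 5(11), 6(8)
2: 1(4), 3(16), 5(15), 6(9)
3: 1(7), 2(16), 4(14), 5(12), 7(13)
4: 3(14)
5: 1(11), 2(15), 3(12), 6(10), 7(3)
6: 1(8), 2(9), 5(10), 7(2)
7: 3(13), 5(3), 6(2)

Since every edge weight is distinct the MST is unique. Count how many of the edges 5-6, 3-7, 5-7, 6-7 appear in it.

2

Kruskal's algorithm — process edges by increasing weight (ties by edge label):
6-7 (2): add — endpoints in different components.
5-7 (3): add — endpoints in different components.
1-2 (4): add — endpoints in different components.
1-3 (7): add — endpoints in different components.
1-6 (8): add — endpoints in different components.
2-6 (9): skip — 2 and 6 already connected.
5-6 (10): skip — 5 and 6 already connected.
1-5 (11): skip — 1 and 5 already connected.
3-5 (12): skip — 3 and 5 already connected.
3-7 (13): skip — 3 and 7 already connected.
3-4 (14): add — endpoints in different components.
MST edge set: {6-7, 5-7, 1-2, 1-3, 1-6, 3-4}.
Of the listed edges, {5-7, 6-7} are in the MST → 2.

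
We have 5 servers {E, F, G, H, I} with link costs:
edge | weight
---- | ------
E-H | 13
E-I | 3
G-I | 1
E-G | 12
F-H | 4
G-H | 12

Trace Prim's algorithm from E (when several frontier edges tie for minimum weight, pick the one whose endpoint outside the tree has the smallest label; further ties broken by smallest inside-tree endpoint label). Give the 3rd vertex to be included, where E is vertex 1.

G

Prim's algorithm from E:
Step 1: cheapest edge leaving the tree is E-I (3); add I.
Step 2: cheapest edge leaving the tree is G-I (1); add G.
Step 3: cheapest edge leaving the tree is G-H (12); add H.
Step 4: cheapest edge leaving the tree is F-H (4); add F.
Vertex order: E, I, G, H, F. The 3rd vertex is G.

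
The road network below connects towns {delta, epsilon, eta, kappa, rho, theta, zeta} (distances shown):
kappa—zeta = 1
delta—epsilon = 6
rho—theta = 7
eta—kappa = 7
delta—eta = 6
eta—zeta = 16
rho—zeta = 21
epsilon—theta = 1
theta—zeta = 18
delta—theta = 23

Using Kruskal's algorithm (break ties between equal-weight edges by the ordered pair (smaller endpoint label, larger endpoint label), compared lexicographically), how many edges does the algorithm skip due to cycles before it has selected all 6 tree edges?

0

Kruskal: consider edges lightest-first.
epsilon—theta (1): add. Components now {epsilon,theta} {delta} {eta} {rho} {zeta} {kappa}
kappa—zeta (1): add. Components now {epsilon,theta} {delta} {eta} {rho} {kappa,zeta}
delta—epsilon (6): add. Components now {delta,epsilon,theta} {eta} {rho} {kappa,zeta}
delta—eta (6): add. Components now {delta,epsilon,eta,theta} {rho} {kappa,zeta}
eta—kappa (7): add. Components now {delta,epsilon,eta,kappa,theta,zeta} {rho}
rho—theta (7): add. Components now {delta,epsilon,eta,kappa,rho,theta,zeta}
Edges rejected before the tree was complete: 0.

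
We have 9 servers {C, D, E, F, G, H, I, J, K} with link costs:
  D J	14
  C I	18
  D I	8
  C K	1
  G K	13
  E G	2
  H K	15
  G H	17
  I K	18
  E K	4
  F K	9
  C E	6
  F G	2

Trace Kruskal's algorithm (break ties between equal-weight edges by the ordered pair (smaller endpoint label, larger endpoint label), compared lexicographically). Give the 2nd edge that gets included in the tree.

E-G

Kruskal's algorithm — process edges by increasing weight (ties by edge label):
C K (1): add — endpoints in different components.
E G (2): add — endpoints in different components.
F G (2): add — endpoints in different components.
E K (4): add — endpoints in different components.
C E (6): skip — C and E already connected.
D I (8): add — endpoints in different components.
F K (9): skip — F and K already connected.
G K (13): skip — G and K already connected.
D J (14): add — endpoints in different components.
H K (15): add — endpoints in different components.
G H (17): skip — G and H already connected.
C I (18): add — endpoints in different components.
The 2nd edge added is E G.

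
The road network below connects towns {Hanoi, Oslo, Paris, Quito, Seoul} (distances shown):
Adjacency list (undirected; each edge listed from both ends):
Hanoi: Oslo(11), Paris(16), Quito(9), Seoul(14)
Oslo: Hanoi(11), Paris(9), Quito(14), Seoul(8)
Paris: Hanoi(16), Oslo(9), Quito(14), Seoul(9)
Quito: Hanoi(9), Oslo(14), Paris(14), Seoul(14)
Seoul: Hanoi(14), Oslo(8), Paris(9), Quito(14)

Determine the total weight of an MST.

37

Prim, starting at Seoul.
Step 1: cheapest edge leaving the tree is Oslo Seoul (8); add Oslo.
Step 2: cheapest edge leaving the tree is Oslo Paris (9); add Paris.
Step 3: cheapest edge leaving the tree is Hanoi Oslo (11); add Hanoi.
Step 4: cheapest edge leaving the tree is Hanoi Quito (9); add Quito.
MST edges: Oslo Seoul, Oslo Paris, Hanoi Oslo, Hanoi Quito; total weight 8+9+11+9 = 37.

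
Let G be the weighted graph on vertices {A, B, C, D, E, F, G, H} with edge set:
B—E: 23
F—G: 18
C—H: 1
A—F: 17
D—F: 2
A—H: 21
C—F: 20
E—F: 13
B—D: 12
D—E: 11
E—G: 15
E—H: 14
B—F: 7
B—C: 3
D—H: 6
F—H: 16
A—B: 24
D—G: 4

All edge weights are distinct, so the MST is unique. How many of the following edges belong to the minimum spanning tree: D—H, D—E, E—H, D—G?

3

Kruskal's algorithm — process edges by increasing weight (ties by edge label):
C—H (1): add — endpoints in different components.
D—F (2): add — endpoints in different components.
B—C (3): add — endpoints in different components.
D—G (4): add — endpoints in different components.
D—H (6): add — endpoints in different components.
B—F (7): skip — B and F already connected.
D—E (11): add — endpoints in different components.
B—D (12): skip — B and D already connected.
E—F (13): skip — E and F already connected.
E—H (14): skip — E and H already connected.
E—G (15): skip — E and G already connected.
F—H (16): skip — F and H already connected.
A—F (17): add — endpoints in different components.
MST edge set: {C—H, D—F, B—C, D—G, D—H, D—E, A—F}.
Of the listed edges, {D—H, D—E, D—G} are in the MST → 3.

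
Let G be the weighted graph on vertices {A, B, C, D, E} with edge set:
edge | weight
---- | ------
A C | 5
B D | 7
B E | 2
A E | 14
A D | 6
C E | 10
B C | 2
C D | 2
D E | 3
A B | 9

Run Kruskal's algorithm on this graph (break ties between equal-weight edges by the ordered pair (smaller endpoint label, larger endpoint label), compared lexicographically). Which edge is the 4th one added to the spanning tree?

Sort edges by weight, then run Kruskal:
B C (2): add — endpoints in different components.
B E (2): add — endpoints in different components.
C D (2): add — endpoints in different components.
D E (3): skip — D and E already connected.
A C (5): add — endpoints in different components.
The 4th edge added is A C.

A-C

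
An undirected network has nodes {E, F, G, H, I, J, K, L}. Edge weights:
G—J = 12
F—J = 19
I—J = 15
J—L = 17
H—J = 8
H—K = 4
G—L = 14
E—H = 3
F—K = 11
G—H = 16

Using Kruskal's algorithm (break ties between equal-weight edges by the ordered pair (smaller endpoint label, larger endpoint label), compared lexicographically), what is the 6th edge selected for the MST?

Kruskal: consider edges lightest-first.
E—H (3): add — endpoints in different components.
H—K (4): add — endpoints in different components.
H—J (8): add — endpoints in different components.
F—K (11): add — endpoints in different components.
G—J (12): add — endpoints in different components.
G—L (14): add — endpoints in different components.
I—J (15): add — endpoints in different components.
The 6th edge added is G—L.

G-L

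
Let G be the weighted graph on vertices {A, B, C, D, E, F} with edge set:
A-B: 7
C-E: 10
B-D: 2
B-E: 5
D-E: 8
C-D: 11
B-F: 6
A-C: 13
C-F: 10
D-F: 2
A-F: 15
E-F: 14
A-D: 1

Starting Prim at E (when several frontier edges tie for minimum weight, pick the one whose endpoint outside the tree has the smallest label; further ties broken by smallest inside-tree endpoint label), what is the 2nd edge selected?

B-D

Prim, starting at E.
Step 1: frontier [B-E 5, D-E 8, C-E 10, E-F 14] → take B-E (5); add B.
Step 2: frontier [B-D 2, B-F 6, A-B 7, D-E 8, C-E 10, E-F 14] → take B-D (2); add D.
Step 3: frontier [B-F 6, A-B 7, A-D 1, D-F 2, C-D 11, C-E 10, E-F 14] → take A-D (1); add A.
Step 4: frontier [A-C 13, A-F 15, B-F 6, D-F 2, C-D 11, C-E 10, E-F 14] → take D-F (2); add F.
Step 5: frontier [A-C 13, C-D 11, C-E 10, C-F 10] → take C-E (10); add C.
The 2nd edge added is B-D.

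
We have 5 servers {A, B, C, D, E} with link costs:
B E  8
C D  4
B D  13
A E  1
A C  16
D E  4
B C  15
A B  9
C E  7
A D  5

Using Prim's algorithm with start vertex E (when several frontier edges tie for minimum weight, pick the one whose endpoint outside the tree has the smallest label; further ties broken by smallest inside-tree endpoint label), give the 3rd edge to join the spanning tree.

Prim, starting at E.
Step 1: frontier [A E 1, D E 4, C E 7, B E 8] → take A E (1); add A.
Step 2: frontier [A D 5, A B 9, A C 16, D E 4, C E 7, B E 8] → take D E (4); add D.
Step 3: frontier [A B 9, A C 16, C D 4, B D 13, C E 7, B E 8] → take C D (4); add C.
Step 4: frontier [A B 9, B C 15, B D 13, B E 8] → take B E (8); add B.
The 3rd edge added is C D.

C-D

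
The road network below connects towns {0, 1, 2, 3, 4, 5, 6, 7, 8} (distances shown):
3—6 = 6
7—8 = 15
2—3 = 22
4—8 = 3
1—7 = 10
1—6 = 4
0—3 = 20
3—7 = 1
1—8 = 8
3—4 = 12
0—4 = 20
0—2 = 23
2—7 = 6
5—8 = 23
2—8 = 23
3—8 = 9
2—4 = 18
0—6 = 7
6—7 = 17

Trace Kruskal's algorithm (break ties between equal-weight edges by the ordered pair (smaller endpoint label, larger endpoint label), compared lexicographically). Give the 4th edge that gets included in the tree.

Kruskal: consider edges lightest-first.
3—7 (1): add — endpoints in different components.
4—8 (3): add — endpoints in different components.
1—6 (4): add — endpoints in different components.
2—7 (6): add — endpoints in different components.
3—6 (6): add — endpoints in different components.
0—6 (7): add — endpoints in different components.
1—8 (8): add — endpoints in different components.
3—8 (9): skip — 3 and 8 already connected.
1—7 (10): skip — 1 and 7 already connected.
3—4 (12): skip — 3 and 4 already connected.
7—8 (15): skip — 7 and 8 already connected.
6—7 (17): skip — 6 and 7 already connected.
2—4 (18): skip — 2 and 4 already connected.
0—3 (20): skip — 0 and 3 already connected.
0—4 (20): skip — 0 and 4 already connected.
2—3 (22): skip — 2 and 3 already connected.
0—2 (23): skip — 0 and 2 already connected.
2—8 (23): skip — 2 and 8 already connected.
5—8 (23): add — endpoints in different components.
The 4th edge added is 2—7.

2-7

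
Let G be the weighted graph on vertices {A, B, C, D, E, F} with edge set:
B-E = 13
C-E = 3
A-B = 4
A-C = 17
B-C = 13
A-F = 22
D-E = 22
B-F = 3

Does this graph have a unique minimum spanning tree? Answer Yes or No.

Sort edges by weight, then run Kruskal:
B-F (3): add — endpoints in different components.
C-E (3): add — endpoints in different components.
A-B (4): add — endpoints in different components.
B-C (13): add — endpoints in different components.
B-E (13): skip — B and E already connected.
A-C (17): skip — A and C already connected.
A-F (22): skip — A and F already connected.
D-E (22): add — endpoints in different components.
Non-tree edge B-E has weight 13, equal to the heaviest edge on its tree cycle — swapping gives another MST of the same weight. Not unique.

No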